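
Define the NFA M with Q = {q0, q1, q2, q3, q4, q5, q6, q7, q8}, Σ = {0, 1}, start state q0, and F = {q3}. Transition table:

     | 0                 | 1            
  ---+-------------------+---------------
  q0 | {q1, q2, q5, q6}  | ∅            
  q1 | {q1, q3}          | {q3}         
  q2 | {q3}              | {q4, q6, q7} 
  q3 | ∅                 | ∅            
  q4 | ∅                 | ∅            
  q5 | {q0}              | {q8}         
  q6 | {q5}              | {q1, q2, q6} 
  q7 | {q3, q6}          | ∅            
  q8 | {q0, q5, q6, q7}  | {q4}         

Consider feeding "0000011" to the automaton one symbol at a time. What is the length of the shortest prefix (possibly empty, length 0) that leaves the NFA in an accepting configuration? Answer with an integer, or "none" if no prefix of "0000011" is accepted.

2

Start in {q0}.
Read '0': {q0} → {q1, q2, q5, q6}.
Read '0': {q1, q2, q5, q6} → {q0, q1, q3, q5}.
None of the earlier sets intersect F, but {q0, q1, q3, q5} does.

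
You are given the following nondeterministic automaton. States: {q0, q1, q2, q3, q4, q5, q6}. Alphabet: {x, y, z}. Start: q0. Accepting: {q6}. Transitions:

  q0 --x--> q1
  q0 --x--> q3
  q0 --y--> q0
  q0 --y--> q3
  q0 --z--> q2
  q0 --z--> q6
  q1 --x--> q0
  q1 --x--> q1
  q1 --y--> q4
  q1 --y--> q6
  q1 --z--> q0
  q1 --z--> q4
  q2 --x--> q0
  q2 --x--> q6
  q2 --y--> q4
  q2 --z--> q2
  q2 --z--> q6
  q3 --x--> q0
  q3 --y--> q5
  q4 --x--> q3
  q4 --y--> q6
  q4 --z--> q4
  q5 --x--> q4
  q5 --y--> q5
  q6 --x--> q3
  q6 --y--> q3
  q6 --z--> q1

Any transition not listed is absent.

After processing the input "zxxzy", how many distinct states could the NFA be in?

4

Start in {q0}.
Read 'z': {q0} → {q2, q6}.
Read 'x': {q2, q6} → {q0, q3, q6}.
Read 'x': {q0, q3, q6} → {q0, q1, q3}.
Read 'z': {q0, q1, q3} → {q0, q2, q4, q6}.
Read 'y': {q0, q2, q4, q6} → {q0, q3, q4, q6}.
That set has 4 states.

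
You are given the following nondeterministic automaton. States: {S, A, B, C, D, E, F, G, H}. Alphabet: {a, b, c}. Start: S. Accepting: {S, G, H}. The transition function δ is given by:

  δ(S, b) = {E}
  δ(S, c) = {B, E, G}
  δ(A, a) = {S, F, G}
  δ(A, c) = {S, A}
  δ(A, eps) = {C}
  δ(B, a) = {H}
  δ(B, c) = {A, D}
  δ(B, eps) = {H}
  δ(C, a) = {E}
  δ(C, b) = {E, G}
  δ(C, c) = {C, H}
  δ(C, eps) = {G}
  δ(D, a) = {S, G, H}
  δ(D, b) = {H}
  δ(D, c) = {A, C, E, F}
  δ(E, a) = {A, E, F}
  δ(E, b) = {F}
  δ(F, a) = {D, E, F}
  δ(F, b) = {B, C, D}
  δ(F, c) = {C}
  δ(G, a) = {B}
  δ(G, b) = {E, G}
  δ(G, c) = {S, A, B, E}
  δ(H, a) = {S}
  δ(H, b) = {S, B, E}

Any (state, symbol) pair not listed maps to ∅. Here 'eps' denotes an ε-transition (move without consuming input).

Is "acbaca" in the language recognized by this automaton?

No

Start in {S}.
Read 'a': {S} → ∅.
The set is empty and remains empty for the remaining 5 symbols.
The final set ∅ contains no accepting state.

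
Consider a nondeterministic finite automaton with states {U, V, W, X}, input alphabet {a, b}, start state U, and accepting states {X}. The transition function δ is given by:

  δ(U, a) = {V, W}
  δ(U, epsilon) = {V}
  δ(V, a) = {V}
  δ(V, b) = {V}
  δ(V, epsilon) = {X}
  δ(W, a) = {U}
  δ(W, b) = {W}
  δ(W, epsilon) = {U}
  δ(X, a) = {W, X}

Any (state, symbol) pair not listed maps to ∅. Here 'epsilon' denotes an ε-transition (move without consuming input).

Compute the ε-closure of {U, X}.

{U, V, X}

Begin with {U, X}.
ε-move U → V; add V.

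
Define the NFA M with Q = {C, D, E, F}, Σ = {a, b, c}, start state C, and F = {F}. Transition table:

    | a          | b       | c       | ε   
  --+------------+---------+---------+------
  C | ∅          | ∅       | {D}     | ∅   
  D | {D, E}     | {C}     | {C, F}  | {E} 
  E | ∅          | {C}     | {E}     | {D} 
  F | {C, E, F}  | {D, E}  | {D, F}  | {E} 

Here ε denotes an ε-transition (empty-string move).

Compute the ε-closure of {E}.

{D, E}

Begin with {E}.
ε-move E → D; add D.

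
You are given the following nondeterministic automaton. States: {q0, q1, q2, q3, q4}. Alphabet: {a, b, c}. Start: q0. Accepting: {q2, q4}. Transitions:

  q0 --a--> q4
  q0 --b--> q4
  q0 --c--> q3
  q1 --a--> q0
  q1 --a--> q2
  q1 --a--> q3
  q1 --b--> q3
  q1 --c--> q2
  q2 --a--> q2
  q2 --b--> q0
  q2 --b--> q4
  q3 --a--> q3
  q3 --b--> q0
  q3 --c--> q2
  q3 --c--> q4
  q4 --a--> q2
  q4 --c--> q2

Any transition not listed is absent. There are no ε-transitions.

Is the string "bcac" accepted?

Start in {q0}.
Read 'b': q0→{q4}; now {q4}.
Read 'c': q4→{q2}; now {q2}.
Read 'a': q2→{q2}; now {q2}.
Read 'c': q2→∅; now ∅.
The final set ∅ contains no accepting state.

No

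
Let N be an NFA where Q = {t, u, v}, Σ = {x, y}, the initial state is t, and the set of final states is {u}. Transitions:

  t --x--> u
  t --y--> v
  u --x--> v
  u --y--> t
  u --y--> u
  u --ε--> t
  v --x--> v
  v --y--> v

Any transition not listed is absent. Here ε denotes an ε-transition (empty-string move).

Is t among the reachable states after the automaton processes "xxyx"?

Start in {t}.
Read 'x': {t} → {t, u}.
Read 'x': {t, u} → {t, u, v}.
Read 'y': {t, u, v} → {t, u, v}.
Read 'x': {t, u, v} → {t, u, v}.
State t is in {t, u, v}.

Yes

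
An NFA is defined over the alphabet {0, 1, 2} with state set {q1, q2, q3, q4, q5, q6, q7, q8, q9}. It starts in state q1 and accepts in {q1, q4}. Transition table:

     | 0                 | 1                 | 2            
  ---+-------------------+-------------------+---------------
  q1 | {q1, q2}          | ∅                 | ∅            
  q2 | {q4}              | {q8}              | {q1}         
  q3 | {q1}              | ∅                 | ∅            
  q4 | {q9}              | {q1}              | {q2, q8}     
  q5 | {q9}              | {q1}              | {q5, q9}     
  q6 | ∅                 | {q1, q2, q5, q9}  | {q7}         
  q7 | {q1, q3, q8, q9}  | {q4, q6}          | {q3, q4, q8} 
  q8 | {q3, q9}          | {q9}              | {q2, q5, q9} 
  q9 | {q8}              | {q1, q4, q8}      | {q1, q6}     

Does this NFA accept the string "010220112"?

Yes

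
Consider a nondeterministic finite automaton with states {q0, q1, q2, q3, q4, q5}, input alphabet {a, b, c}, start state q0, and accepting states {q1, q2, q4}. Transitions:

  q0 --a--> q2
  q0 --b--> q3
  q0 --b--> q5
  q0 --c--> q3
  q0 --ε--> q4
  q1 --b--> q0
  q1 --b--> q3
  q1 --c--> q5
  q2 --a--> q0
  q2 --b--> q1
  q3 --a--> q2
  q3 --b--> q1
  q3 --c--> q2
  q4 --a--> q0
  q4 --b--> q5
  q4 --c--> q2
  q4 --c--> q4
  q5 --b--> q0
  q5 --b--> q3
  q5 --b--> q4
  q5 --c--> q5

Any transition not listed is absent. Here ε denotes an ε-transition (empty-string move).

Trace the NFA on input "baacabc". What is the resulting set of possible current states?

Start: ε-closure({q0}) = {q0, q4}.
Read 'b': q0→{q3, q5}, q4→{q5}; now {q3, q5}.
Read 'a': q3→{q2}, q5→∅; now {q2}.
Read 'a': q2→{q0}; union {q0}; ε-closure = {q0, q4}.
Read 'c': q0→{q3}, q4→{q2, q4}; now {q2, q3, q4}.
Read 'a': q2→{q0}, q3→{q2}, q4→{q0}; union {q0, q2}; ε-closure = {q0, q2, q4}.
Read 'b': q0→{q3, q5}, q2→{q1}, q4→{q5}; now {q1, q3, q5}.
Read 'c': q1→{q5}, q3→{q2}, q5→{q5}; now {q2, q5}.

{q2, q5}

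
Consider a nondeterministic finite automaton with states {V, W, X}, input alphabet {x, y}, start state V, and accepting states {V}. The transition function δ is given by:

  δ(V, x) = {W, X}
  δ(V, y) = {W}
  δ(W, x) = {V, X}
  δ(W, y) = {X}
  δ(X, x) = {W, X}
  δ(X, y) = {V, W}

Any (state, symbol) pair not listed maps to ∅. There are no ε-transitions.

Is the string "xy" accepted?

Start in {V}.
Read 'x': V→{W, X}; now {W, X}.
Read 'y': W→{X}, X→{V, W}; now {V, W, X}.
The final set {V, W, X} contains the accepting state V.

Yes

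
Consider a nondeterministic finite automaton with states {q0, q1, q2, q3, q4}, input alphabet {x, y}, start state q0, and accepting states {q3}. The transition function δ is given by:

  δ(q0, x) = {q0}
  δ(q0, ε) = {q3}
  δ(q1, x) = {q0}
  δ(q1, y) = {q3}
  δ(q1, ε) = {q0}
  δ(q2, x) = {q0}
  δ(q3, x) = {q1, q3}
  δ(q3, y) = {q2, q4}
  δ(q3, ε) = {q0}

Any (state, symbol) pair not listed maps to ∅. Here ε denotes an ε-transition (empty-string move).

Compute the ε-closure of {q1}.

Begin with {q1}.
ε-move q1 → q0; add q0.
ε-move q0 → q3; add q3.

{q0, q1, q3}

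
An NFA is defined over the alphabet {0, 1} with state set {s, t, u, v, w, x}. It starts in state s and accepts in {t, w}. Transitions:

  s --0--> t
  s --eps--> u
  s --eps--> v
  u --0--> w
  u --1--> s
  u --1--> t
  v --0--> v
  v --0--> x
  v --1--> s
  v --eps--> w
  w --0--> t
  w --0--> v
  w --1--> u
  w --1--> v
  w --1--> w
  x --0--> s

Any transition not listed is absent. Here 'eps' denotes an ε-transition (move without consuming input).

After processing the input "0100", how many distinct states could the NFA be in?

6

Start: ε-closure({s}) = {s, u, v, w}.
Read '0': s→{t}, u→{w}, v→{v, x}, w→{t, v}; now {t, v, w, x}.
Read '1': t→∅, v→{s}, w→{u, v, w}, x→∅; now {s, u, v, w}.
Read '0': s→{t}, u→{w}, v→{v, x}, w→{t, v}; now {t, v, w, x}.
Read '0': t→∅, v→{v, x}, w→{t, v}, x→{s}; union {s, t, v, x}; ε-closure = {s, t, u, v, w, x}.
That set has 6 states.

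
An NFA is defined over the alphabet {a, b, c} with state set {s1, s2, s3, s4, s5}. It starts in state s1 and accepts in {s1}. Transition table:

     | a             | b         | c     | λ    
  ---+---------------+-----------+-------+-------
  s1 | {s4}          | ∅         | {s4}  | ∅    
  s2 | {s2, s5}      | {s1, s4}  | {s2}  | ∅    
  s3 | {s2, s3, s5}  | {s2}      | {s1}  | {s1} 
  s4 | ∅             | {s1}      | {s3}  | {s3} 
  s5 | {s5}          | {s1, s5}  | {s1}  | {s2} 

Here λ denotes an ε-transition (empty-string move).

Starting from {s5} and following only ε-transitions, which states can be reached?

Begin with {s5}.
ε-move s5 → s2; add s2.

{s2, s5}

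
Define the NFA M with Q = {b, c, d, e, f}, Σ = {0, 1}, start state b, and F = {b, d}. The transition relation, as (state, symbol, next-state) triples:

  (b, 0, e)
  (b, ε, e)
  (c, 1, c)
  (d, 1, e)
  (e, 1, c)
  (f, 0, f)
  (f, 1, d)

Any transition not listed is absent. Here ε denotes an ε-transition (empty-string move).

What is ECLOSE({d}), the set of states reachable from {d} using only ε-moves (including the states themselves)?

{d}

Begin with {d}.
No ε-moves leave this set, so the closure equals the set itself.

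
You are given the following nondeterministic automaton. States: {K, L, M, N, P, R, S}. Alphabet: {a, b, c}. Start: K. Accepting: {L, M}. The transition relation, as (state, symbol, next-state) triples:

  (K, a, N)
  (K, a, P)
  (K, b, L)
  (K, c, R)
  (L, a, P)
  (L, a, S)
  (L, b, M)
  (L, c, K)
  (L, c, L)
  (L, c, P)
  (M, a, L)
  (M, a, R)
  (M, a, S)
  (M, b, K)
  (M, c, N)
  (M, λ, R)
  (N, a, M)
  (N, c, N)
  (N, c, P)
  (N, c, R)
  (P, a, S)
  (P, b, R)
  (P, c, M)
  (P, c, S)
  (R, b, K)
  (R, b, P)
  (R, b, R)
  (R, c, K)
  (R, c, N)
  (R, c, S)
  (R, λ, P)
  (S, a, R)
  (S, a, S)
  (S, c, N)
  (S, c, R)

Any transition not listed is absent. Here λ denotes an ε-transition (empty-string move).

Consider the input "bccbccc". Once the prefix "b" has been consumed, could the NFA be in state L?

Yes

Start in {K}.
Read 'b': K→{L}; now {L}.
State L is in {L}.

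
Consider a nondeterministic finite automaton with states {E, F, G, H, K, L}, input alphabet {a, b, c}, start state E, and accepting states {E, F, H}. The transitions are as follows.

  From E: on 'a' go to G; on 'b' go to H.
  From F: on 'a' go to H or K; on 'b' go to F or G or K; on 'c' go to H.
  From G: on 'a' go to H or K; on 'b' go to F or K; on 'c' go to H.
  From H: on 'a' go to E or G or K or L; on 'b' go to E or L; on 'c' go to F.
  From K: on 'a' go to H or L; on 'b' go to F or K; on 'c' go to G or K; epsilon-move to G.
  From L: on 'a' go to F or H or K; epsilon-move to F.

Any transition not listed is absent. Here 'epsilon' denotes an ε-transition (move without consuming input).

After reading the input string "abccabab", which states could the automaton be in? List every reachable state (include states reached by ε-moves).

{E, F, G, H, K, L}

Start in {E}.
Read 'a': {E} → {G}.
Read 'b': {G} → {F, G, K}.
Read 'c': {F, G, K} → {G, H, K}.
Read 'c': {G, H, K} → {F, G, H, K}.
Read 'a': {F, G, H, K} → {E, F, G, H, K, L}.
Read 'b': {E, F, G, H, K, L} → {E, F, G, H, K, L}.
Read 'a': {E, F, G, H, K, L} → {E, F, G, H, K, L}.
Read 'b': {E, F, G, H, K, L} → {E, F, G, H, K, L}.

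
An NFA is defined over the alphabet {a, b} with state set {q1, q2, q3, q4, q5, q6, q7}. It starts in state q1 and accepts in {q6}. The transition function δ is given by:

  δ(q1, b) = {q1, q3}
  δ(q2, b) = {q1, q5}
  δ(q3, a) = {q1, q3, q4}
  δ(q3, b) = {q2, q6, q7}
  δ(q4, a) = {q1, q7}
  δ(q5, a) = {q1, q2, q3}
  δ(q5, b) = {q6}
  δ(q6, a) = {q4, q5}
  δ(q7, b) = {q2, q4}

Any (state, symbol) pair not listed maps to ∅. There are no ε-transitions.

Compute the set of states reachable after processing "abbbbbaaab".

Start in {q1}.
Read 'a': {q1} → ∅.
The set is empty and remains empty for the remaining 9 symbols.

∅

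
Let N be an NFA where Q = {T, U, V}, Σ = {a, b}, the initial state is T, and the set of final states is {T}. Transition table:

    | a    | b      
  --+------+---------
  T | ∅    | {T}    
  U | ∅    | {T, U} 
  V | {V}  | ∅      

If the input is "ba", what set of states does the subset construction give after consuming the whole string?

∅

Start in {T}.
Read 'b': {T} → {T}.
Read 'a': {T} → ∅.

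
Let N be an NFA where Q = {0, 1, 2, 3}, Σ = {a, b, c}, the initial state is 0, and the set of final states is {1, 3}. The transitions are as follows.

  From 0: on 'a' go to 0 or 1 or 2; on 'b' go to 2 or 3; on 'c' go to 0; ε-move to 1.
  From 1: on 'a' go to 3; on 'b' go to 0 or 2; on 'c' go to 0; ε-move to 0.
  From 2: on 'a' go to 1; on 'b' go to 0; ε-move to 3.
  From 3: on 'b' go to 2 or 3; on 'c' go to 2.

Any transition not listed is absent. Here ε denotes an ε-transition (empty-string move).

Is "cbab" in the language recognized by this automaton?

Start: ε-closure({0}) = {0, 1}.
Read 'c': 0→{0}, 1→{0}; union {0}; ε-closure = {0, 1}.
Read 'b': 0→{2, 3}, 1→{0, 2}; union {0, 2, 3}; ε-closure = {0, 1, 2, 3}.
Read 'a': 0→{0, 1, 2}, 1→{3}, 2→{1}, 3→∅; now {0, 1, 2, 3}.
Read 'b': 0→{2, 3}, 1→{0, 2}, 2→{0}, 3→{2, 3}; union {0, 2, 3}; ε-closure = {0, 1, 2, 3}.
The final set {0, 1, 2, 3} contains the accepting states 1, 3.

Yes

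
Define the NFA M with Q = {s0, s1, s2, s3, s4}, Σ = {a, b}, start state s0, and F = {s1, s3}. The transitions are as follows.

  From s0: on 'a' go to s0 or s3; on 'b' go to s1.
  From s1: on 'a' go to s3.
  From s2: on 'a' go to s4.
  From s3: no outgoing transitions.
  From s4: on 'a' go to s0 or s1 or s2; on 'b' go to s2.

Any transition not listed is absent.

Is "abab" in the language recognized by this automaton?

Start in {s0}.
Read 'a': s0→{s0, s3}; now {s0, s3}.
Read 'b': s0→{s1}, s3→∅; now {s1}.
Read 'a': s1→{s3}; now {s3}.
Read 'b': s3→∅; now ∅.
The final set ∅ contains no accepting state.

No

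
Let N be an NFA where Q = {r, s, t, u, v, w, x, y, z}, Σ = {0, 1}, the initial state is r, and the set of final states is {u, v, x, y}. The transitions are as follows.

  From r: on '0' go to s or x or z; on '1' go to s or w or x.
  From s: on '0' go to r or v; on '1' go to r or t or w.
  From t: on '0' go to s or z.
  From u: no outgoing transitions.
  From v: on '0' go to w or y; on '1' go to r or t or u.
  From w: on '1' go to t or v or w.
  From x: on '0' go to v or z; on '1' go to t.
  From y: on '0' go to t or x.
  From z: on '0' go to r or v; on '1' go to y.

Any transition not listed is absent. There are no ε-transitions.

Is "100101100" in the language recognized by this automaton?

Start in {r}.
Read '1': r→{s, w, x}; now {s, w, x}.
Read '0': s→{r, v}, w→∅, x→{v, z}; now {r, v, z}.
Read '0': r→{s, x, z}, v→{w, y}, z→{r, v}; now {r, s, v, w, x, y, z}.
Read '1': r→{s, w, x}, s→{r, t, w}, v→{r, t, u}, w→{t, v, w}, x→{t}, y→∅, z→{y}; now {r, s, t, u, v, w, x, y}.
Read '0': r→{s, x, z}, s→{r, v}, t→{s, z}, u→∅, v→{w, y}, w→∅, x→{v, z}, y→{t, x}; now {r, s, t, v, w, x, y, z}.
Read '1': r→{s, w, x}, s→{r, t, w}, t→∅, v→{r, t, u}, w→{t, v, w}, x→{t}, y→∅, z→{y}; now {r, s, t, u, v, w, x, y}.
Read '1': r→{s, w, x}, s→{r, t, w}, t→∅, u→∅, v→{r, t, u}, w→{t, v, w}, x→{t}, y→∅; now {r, s, t, u, v, w, x}.
Read '0': r→{s, x, z}, s→{r, v}, t→{s, z}, u→∅, v→{w, y}, w→∅, x→{v, z}; now {r, s, v, w, x, y, z}.
Read '0': r→{s, x, z}, s→{r, v}, v→{w, y}, w→∅, x→{v, z}, y→{t, x}, z→{r, v}; now {r, s, t, v, w, x, y, z}.
The final set {r, s, t, v, w, x, y, z} contains the accepting states v, x, y.

Yes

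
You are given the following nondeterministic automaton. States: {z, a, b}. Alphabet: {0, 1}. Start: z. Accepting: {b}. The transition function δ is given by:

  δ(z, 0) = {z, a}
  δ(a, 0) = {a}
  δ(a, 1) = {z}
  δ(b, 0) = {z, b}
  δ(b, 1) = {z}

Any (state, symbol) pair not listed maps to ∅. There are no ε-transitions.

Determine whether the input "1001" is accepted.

No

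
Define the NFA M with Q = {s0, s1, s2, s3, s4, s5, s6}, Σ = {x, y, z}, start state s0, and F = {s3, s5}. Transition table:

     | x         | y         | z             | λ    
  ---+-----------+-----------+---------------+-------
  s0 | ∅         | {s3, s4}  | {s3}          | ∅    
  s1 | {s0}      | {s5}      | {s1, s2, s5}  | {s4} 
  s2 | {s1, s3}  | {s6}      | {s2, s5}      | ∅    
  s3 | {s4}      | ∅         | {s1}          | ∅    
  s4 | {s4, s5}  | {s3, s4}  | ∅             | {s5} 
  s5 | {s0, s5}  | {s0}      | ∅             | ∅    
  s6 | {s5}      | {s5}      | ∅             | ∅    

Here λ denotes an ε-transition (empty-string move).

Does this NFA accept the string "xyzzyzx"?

No

Start in {s0}.
Read 'x': s0→∅; now ∅.
The set is empty and remains empty for the remaining 6 symbols.
The final set ∅ contains no accepting state.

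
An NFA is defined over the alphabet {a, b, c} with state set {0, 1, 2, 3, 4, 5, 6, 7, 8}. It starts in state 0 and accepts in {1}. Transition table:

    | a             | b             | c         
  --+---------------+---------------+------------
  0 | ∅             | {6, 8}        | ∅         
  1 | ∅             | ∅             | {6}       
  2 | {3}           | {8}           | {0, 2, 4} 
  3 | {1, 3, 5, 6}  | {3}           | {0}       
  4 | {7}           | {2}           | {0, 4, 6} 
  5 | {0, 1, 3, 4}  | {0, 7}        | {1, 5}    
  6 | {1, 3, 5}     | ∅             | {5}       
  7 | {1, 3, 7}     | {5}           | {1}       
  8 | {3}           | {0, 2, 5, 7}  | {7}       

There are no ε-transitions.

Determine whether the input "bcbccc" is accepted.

Yes

Start in {0}.
Read 'b': {0} → {6, 8}.
Read 'c': {6, 8} → {5, 7}.
Read 'b': {5, 7} → {0, 5, 7}.
Read 'c': {0, 5, 7} → {1, 5}.
Read 'c': {1, 5} → {1, 5, 6}.
Read 'c': {1, 5, 6} → {1, 5, 6}.
The final set {1, 5, 6} contains the accepting state 1.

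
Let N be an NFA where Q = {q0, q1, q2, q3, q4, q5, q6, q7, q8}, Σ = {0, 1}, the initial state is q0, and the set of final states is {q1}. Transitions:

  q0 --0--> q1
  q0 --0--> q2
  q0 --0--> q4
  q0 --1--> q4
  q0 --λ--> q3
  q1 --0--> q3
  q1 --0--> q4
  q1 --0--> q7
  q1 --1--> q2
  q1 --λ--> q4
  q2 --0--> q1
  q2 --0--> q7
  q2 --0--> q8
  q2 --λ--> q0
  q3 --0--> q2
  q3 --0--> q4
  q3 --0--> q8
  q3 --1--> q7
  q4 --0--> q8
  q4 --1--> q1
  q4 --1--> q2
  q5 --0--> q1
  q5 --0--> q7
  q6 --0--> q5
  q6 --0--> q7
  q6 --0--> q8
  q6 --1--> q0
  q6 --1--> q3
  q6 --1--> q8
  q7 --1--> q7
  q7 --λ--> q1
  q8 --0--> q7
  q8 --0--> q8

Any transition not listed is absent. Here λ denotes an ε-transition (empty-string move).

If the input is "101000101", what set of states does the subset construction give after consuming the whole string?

{q0, q1, q2, q3, q4, q7}

Start: ε-closure({q0}) = {q0, q3}.
Read '1': q0→{q4}, q3→{q7}; union {q4, q7}; ε-closure = {q1, q4, q7}.
Read '0': q1→{q3, q4, q7}, q4→{q8}, q7→∅; union {q3, q4, q7, q8}; ε-closure = {q1, q3, q4, q7, q8}.
Read '1': q1→{q2}, q3→{q7}, q4→{q1, q2}, q7→{q7}, q8→∅; union {q1, q2, q7}; ε-closure = {q0, q1, q2, q3, q4, q7}.
Read '0': q0→{q1, q2, q4}, q1→{q3, q4, q7}, q2→{q1, q7, q8}, q3→{q2, q4, q8}, q4→{q8}, q7→∅; union {q1, q2, q3, q4, q7, q8}; ε-closure = {q0, q1, q2, q3, q4, q7, q8}.
Read '0': q0→{q1, q2, q4}, q1→{q3, q4, q7}, q2→{q1, q7, q8}, q3→{q2, q4, q8}, q4→{q8}, q7→∅, q8→{q7, q8}; union {q1, q2, q3, q4, q7, q8}; ε-closure = {q0, q1, q2, q3, q4, q7, q8}.
Read '0': q0→{q1, q2, q4}, q1→{q3, q4, q7}, q2→{q1, q7, q8}, q3→{q2, q4, q8}, q4→{q8}, q7→∅, q8→{q7, q8}; union {q1, q2, q3, q4, q7, q8}; ε-closure = {q0, q1, q2, q3, q4, q7, q8}.
Read '1': q0→{q4}, q1→{q2}, q2→∅, q3→{q7}, q4→{q1, q2}, q7→{q7}, q8→∅; union {q1, q2, q4, q7}; ε-closure = {q0, q1, q2, q3, q4, q7}.
Read '0': q0→{q1, q2, q4}, q1→{q3, q4, q7}, q2→{q1, q7, q8}, q3→{q2, q4, q8}, q4→{q8}, q7→∅; union {q1, q2, q3, q4, q7, q8}; ε-closure = {q0, q1, q2, q3, q4, q7, q8}.
Read '1': q0→{q4}, q1→{q2}, q2→∅, q3→{q7}, q4→{q1, q2}, q7→{q7}, q8→∅; union {q1, q2, q4, q7}; ε-closure = {q0, q1, q2, q3, q4, q7}.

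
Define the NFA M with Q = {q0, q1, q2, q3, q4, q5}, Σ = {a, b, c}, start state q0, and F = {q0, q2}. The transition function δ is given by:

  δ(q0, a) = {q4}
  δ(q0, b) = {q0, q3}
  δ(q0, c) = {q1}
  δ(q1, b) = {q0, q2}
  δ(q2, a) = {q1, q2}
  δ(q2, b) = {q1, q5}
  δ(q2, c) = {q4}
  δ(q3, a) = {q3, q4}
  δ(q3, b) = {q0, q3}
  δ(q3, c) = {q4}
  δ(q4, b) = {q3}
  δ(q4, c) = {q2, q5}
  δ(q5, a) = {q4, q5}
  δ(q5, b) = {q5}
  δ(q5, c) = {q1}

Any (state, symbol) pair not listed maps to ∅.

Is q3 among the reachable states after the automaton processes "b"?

Start in {q0}.
Read 'b': q0→{q0, q3}; now {q0, q3}.
State q3 is in {q0, q3}.

Yes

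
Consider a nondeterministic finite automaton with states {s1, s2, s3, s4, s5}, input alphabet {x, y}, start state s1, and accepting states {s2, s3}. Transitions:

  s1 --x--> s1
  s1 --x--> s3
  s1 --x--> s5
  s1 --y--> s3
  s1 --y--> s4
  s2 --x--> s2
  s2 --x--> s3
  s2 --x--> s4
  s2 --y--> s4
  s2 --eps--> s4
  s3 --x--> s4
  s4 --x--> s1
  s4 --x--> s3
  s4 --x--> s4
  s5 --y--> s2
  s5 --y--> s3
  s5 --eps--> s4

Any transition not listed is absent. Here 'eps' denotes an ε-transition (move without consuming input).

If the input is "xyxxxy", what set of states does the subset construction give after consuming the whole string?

{s2, s3, s4}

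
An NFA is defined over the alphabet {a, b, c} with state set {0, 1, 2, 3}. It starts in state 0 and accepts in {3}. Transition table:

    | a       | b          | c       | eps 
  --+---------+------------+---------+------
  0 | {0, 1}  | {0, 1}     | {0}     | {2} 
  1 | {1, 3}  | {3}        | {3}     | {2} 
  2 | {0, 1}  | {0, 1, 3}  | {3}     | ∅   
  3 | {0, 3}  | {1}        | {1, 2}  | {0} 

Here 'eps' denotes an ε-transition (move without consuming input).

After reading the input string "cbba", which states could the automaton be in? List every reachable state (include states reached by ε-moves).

Start: ε-closure({0}) = {0, 2}.
Read 'c': 0→{0}, 2→{3}; union {0, 3}; ε-closure = {0, 2, 3}.
Read 'b': 0→{0, 1}, 2→{0, 1, 3}, 3→{1}; union {0, 1, 3}; ε-closure = {0, 1, 2, 3}.
Read 'b': 0→{0, 1}, 1→{3}, 2→{0, 1, 3}, 3→{1}; union {0, 1, 3}; ε-closure = {0, 1, 2, 3}.
Read 'a': 0→{0, 1}, 1→{1, 3}, 2→{0, 1}, 3→{0, 3}; union {0, 1, 3}; ε-closure = {0, 1, 2, 3}.

{0, 1, 2, 3}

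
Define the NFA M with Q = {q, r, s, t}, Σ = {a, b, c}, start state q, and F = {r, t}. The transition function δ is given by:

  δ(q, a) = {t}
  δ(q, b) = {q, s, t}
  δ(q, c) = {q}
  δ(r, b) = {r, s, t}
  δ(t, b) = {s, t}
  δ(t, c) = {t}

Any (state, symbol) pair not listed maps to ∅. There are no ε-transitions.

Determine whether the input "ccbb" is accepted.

Start in {q}.
Read 'c': q→{q}; now {q}.
Read 'c': q→{q}; now {q}.
Read 'b': q→{q, s, t}; now {q, s, t}.
Read 'b': q→{q, s, t}, s→∅, t→{s, t}; now {q, s, t}.
The final set {q, s, t} contains the accepting state t.

Yes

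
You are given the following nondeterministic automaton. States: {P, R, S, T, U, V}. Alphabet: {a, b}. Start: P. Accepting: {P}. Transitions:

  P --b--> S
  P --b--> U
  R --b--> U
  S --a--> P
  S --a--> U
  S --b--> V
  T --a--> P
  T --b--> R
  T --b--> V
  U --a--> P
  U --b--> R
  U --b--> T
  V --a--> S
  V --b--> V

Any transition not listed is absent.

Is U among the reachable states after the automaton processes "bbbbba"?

Start in {P}.
Read 'b': P→{S, U}; now {S, U}.
Read 'b': S→{V}, U→{R, T}; now {R, T, V}.
Read 'b': R→{U}, T→{R, V}, V→{V}; now {R, U, V}.
Read 'b': R→{U}, U→{R, T}, V→{V}; now {R, T, U, V}.
Read 'b': R→{U}, T→{R, V}, U→{R, T}, V→{V}; now {R, T, U, V}.
Read 'a': R→∅, T→{P}, U→{P}, V→{S}; now {P, S}.
State U is not in {P, S}.

No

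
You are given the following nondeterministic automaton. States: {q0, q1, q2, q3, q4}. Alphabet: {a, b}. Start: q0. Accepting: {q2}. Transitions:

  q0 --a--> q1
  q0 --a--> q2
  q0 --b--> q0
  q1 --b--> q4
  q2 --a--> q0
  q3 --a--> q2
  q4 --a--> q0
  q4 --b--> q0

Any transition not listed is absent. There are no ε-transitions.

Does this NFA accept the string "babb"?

No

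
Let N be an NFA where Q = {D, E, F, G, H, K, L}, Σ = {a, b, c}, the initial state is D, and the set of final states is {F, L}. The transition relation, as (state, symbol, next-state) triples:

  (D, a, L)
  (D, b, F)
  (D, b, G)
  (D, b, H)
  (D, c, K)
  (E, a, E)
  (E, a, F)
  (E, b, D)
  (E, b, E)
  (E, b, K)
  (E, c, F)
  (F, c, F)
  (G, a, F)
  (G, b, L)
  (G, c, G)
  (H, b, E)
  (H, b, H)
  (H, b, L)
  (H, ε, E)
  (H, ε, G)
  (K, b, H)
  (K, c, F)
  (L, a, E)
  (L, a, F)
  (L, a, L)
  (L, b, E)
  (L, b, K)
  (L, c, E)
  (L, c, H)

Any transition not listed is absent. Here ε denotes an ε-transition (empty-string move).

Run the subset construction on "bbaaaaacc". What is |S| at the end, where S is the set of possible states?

Start in {D}.
Read 'b': {D} → {E, F, G, H}.
Read 'b': {E, F, G, H} → {D, E, G, H, K, L}.
Read 'a': {D, E, G, H, K, L} → {E, F, L}.
Read 'a': {E, F, L} → {E, F, L}.
Read 'a': {E, F, L} → {E, F, L}.
Read 'a': {E, F, L} → {E, F, L}.
Read 'a': {E, F, L} → {E, F, L}.
Read 'c': {E, F, L} → {E, F, G, H}.
Read 'c': {E, F, G, H} → {F, G}.
That set has 2 states.

2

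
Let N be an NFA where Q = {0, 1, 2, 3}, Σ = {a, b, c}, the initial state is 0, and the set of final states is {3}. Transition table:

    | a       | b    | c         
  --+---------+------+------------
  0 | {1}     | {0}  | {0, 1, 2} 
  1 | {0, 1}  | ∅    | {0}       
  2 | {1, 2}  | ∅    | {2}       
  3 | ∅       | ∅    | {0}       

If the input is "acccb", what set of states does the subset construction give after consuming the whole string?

Start in {0}.
Read 'a': 0→{1}; now {1}.
Read 'c': 1→{0}; now {0}.
Read 'c': 0→{0, 1, 2}; now {0, 1, 2}.
Read 'c': 0→{0, 1, 2}, 1→{0}, 2→{2}; now {0, 1, 2}.
Read 'b': 0→{0}, 1→∅, 2→∅; now {0}.

{0}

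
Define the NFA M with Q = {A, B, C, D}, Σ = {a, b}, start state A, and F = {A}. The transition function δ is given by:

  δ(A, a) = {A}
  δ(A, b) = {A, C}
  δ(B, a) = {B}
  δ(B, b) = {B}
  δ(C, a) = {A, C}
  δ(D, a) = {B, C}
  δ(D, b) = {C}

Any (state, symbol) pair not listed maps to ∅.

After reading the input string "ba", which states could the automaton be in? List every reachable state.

{A, C}

Start in {A}.
Read 'b': A→{A, C}; now {A, C}.
Read 'a': A→{A}, C→{A, C}; now {A, C}.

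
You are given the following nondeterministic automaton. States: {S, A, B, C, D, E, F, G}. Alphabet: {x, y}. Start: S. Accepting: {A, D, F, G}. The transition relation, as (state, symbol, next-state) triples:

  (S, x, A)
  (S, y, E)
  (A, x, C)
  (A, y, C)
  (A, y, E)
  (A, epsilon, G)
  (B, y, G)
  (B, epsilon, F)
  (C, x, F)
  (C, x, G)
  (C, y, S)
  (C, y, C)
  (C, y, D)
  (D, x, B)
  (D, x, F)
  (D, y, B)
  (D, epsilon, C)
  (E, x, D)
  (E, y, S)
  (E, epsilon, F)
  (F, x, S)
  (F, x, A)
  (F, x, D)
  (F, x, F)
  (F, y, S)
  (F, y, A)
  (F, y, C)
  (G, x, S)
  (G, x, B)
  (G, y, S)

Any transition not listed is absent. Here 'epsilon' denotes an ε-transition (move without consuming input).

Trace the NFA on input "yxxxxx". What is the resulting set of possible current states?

{S, A, B, C, D, F, G}

Start in {S}.
Read 'y': S→{E}; union {E}; ε-closure = {E, F}.
Read 'x': E→{D}, F→{S, A, D, F}; union {S, A, D, F}; ε-closure = {S, A, C, D, F, G}.
Read 'x': S→{A}, A→{C}, C→{F, G}, D→{B, F}, F→{S, A, D, F}, G→{S, B}; now {S, A, B, C, D, F, G}.
Read 'x': S→{A}, A→{C}, B→∅, C→{F, G}, D→{B, F}, F→{S, A, D, F}, G→{S, B}; now {S, A, B, C, D, F, G}.
Read 'x': S→{A}, A→{C}, B→∅, C→{F, G}, D→{B, F}, F→{S, A, D, F}, G→{S, B}; now {S, A, B, C, D, F, G}.
Read 'x': S→{A}, A→{C}, B→∅, C→{F, G}, D→{B, F}, F→{S, A, D, F}, G→{S, B}; now {S, A, B, C, D, F, G}.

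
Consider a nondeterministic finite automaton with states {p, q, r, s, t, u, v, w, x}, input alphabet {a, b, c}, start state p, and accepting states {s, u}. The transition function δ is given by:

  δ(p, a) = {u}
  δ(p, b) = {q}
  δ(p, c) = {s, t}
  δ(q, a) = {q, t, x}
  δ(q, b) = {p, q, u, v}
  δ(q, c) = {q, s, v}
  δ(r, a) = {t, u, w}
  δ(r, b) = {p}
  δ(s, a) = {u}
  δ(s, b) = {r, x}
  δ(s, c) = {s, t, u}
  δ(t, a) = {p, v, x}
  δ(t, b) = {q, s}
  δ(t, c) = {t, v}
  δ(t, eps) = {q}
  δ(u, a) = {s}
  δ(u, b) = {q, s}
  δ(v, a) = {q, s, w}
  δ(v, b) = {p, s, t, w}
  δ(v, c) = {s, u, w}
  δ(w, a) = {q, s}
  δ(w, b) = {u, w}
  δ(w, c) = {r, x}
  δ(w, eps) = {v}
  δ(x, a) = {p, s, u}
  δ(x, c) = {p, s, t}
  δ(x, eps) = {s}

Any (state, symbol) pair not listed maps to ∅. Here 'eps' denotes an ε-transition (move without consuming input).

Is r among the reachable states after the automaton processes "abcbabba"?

No

Start in {p}.
Read 'a': p→{u}; now {u}.
Read 'b': u→{q, s}; now {q, s}.
Read 'c': q→{q, s, v}, s→{s, t, u}; now {q, s, t, u, v}.
Read 'b': q→{p, q, u, v}, s→{r, x}, t→{q, s}, u→{q, s}, v→{p, s, t, w}; now {p, q, r, s, t, u, v, w, x}.
Read 'a': p→{u}, q→{q, t, x}, r→{t, u, w}, s→{u}, t→{p, v, x}, u→{s}, v→{q, s, w}, w→{q, s}, x→{p, s, u}; now {p, q, s, t, u, v, w, x}.
Read 'b': p→{q}, q→{p, q, u, v}, s→{r, x}, t→{q, s}, u→{q, s}, v→{p, s, t, w}, w→{u, w}, x→∅; now {p, q, r, s, t, u, v, w, x}.
Read 'b': p→{q}, q→{p, q, u, v}, r→{p}, s→{r, x}, t→{q, s}, u→{q, s}, v→{p, s, t, w}, w→{u, w}, x→∅; now {p, q, r, s, t, u, v, w, x}.
Read 'a': p→{u}, q→{q, t, x}, r→{t, u, w}, s→{u}, t→{p, v, x}, u→{s}, v→{q, s, w}, w→{q, s}, x→{p, s, u}; now {p, q, s, t, u, v, w, x}.
State r is not in {p, q, s, t, u, v, w, x}.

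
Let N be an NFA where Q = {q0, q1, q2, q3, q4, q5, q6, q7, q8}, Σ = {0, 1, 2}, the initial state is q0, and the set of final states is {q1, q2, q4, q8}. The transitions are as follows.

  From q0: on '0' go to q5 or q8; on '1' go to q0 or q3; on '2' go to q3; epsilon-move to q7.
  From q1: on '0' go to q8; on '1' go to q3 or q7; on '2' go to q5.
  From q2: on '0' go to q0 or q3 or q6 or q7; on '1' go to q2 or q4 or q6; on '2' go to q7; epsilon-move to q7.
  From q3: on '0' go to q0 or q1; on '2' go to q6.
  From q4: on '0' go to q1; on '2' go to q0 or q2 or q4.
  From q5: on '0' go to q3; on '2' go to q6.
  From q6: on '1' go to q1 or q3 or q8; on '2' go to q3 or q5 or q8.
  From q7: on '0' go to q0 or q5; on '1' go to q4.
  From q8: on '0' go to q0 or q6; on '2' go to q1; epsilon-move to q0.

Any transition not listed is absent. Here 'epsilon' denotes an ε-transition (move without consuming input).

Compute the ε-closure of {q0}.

Begin with {q0}.
ε-move q0 → q7; add q7.

{q0, q7}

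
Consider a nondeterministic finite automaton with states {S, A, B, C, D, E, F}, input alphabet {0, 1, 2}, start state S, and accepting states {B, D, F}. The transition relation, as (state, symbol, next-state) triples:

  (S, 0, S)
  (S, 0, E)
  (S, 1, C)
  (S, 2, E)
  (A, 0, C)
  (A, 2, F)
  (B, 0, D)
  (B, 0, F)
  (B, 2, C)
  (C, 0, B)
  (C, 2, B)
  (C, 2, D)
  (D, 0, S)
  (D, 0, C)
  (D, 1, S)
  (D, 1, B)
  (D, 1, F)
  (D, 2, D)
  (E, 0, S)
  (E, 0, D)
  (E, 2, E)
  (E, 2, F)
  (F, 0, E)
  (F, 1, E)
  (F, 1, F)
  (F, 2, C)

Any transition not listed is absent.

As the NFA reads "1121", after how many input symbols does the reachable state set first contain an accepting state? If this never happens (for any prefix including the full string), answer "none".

none

Start in {S}.
Read '1': {S} → {C}.
Read '1': {C} → ∅.
The set is empty and remains empty for the remaining 2 symbols.
No reachable set along the way intersects F.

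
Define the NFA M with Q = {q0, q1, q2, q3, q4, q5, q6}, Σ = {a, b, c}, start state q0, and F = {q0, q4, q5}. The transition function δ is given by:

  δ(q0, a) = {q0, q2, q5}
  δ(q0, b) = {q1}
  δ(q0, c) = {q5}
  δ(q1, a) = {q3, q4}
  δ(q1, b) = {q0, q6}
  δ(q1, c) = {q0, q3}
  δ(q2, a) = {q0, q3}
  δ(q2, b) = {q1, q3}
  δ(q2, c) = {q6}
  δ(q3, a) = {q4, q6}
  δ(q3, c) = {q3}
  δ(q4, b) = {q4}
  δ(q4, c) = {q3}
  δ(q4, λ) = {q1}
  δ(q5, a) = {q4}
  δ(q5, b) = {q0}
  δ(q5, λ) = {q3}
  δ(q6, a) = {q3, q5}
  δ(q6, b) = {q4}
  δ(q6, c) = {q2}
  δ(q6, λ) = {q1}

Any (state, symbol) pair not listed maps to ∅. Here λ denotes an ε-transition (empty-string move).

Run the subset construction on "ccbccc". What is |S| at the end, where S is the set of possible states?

Start in {q0}.
Read 'c': q0→{q5}; union {q5}; ε-closure = {q3, q5}.
Read 'c': q3→{q3}, q5→∅; now {q3}.
Read 'b': q3→∅; now ∅.
The set is empty and remains empty for the remaining 3 symbols.
That set has 0 states.

0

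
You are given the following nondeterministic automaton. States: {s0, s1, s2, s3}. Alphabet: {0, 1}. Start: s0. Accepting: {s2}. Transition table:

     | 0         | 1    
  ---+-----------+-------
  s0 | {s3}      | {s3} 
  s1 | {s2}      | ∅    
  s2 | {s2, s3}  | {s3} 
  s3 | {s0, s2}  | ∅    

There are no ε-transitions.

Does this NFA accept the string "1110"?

No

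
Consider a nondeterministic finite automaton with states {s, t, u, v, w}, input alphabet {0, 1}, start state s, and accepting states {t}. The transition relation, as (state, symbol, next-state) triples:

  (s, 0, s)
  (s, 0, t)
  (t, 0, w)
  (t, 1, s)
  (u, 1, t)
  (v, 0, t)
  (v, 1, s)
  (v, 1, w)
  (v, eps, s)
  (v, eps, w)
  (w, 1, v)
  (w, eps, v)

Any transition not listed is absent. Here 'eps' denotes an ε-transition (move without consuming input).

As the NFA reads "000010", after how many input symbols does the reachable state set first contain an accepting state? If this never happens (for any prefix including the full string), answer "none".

1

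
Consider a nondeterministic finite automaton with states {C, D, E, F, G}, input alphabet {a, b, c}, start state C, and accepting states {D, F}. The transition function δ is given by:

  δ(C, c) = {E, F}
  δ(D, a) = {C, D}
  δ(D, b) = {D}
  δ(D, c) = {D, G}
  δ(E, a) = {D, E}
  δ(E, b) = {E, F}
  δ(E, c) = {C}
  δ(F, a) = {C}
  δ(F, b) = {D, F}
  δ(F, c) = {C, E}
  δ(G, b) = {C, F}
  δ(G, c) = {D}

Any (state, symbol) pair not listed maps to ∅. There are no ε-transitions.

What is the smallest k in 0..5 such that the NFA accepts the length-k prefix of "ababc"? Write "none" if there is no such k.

Start in {C}.
Read 'a': {C} → ∅.
The set is empty and remains empty for the remaining 4 symbols.
No reachable set along the way intersects F.

none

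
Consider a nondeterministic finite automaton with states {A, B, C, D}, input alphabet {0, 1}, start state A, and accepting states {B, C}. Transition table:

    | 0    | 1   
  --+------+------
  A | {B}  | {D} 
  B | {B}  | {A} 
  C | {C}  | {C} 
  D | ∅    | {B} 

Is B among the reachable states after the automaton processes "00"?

Yes

Start in {A}.
Read '0': A→{B}; now {B}.
Read '0': B→{B}; now {B}.
State B is in {B}.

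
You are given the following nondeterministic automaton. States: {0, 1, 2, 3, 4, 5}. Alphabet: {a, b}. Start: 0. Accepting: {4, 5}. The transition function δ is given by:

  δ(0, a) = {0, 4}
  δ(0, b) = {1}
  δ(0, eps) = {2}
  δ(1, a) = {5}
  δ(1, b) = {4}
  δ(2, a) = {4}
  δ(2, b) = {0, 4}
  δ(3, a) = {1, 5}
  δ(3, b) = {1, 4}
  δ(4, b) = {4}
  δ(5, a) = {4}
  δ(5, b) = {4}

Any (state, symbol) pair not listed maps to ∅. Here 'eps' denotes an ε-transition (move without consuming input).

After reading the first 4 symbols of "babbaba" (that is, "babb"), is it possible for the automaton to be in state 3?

Start: ε-closure({0}) = {0, 2}.
Read 'b': {0, 2} → {0, 1, 2, 4}.
Read 'a': {0, 1, 2, 4} → {0, 2, 4, 5}.
Read 'b': {0, 2, 4, 5} → {0, 1, 2, 4}.
Read 'b': {0, 1, 2, 4} → {0, 1, 2, 4}.
State 3 is not in {0, 1, 2, 4}.

No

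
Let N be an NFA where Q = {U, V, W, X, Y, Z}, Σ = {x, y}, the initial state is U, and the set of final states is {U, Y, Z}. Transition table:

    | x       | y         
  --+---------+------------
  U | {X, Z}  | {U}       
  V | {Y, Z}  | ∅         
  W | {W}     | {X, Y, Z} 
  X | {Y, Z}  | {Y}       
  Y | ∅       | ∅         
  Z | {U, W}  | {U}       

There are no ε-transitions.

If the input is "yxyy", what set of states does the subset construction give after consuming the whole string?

{U}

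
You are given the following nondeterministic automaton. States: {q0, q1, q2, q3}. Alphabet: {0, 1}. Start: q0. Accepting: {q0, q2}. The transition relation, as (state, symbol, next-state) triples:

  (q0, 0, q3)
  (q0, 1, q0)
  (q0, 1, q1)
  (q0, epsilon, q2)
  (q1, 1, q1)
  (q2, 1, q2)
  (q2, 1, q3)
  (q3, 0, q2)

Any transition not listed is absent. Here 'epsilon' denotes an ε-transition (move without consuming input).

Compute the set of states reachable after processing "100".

Start: ε-closure({q0}) = {q0, q2}.
Read '1': {q0, q2} → {q0, q1, q2, q3}.
Read '0': {q0, q1, q2, q3} → {q2, q3}.
Read '0': {q2, q3} → {q2}.

{q2}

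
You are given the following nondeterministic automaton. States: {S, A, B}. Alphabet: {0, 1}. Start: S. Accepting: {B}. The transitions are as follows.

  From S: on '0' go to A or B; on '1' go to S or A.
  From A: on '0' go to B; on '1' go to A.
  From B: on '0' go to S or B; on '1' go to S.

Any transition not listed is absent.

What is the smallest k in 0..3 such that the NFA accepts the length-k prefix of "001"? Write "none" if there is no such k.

Start in {S}.
Read '0': S→{A, B}; now {A, B}.
None of the earlier sets intersect F, but {A, B} does.

1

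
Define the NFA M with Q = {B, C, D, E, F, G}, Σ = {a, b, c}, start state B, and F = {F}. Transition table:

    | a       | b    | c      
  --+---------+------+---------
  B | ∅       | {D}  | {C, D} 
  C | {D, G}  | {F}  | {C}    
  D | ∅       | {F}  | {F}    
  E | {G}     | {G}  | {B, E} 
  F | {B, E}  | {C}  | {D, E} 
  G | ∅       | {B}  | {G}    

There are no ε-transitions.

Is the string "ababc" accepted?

No

Start in {B}.
Read 'a': B→∅; now ∅.
The set is empty and remains empty for the remaining 4 symbols.
The final set ∅ contains no accepting state.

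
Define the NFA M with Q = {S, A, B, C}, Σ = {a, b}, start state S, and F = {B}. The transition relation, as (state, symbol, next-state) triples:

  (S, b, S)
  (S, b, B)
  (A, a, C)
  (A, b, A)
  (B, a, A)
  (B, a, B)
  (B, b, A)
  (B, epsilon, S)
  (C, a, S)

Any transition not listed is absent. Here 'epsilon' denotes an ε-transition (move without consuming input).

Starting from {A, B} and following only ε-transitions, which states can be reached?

Begin with {A, B}.
ε-move B → S; add S.

{S, A, B}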